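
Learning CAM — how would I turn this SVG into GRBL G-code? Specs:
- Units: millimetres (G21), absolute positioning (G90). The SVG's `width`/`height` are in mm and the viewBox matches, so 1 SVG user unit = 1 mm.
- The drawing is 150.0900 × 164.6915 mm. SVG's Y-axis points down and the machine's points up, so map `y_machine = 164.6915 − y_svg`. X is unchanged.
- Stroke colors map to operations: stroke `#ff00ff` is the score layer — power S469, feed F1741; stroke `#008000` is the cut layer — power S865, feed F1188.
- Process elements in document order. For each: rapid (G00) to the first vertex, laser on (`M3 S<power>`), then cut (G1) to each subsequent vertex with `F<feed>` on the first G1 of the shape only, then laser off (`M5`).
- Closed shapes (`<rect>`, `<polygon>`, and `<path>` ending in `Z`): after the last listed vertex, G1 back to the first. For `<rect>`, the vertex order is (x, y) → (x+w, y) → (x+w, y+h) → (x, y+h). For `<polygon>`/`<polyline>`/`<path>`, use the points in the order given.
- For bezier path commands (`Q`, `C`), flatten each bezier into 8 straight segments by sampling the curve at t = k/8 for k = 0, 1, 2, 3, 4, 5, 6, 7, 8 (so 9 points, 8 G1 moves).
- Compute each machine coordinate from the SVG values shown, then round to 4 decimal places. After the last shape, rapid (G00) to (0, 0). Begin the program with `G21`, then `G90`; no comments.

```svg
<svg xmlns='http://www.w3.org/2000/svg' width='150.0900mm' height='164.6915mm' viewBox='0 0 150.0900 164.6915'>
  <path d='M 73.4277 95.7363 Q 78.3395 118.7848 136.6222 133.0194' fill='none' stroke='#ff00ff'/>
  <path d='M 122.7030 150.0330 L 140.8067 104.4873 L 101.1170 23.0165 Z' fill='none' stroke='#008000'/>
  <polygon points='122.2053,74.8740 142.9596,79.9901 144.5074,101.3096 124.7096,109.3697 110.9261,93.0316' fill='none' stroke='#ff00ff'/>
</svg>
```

Since the viewBox matches the mm dimensions, user units are millimetres directly. The only transform is the Y-flip y_m = 164.6915 − y_svg.

Shape 1 is a quadratic bezier drawn with `<path>`. Its stroke #ff00ff means score at S469, F1741. After flipping Y the toolpath is (73.4277,68.9552) → (75.4896,63.3308) → (79.2193,57.9818) → (84.6168,52.9083) → (91.6822,48.1102) → (100.4155,43.5875) → (110.8165,39.3403) → (122.8854,35.3685) → (136.6222,31.6721).

Shape 2 is a closed polygon drawn with `<path>`. Its stroke #008000 means cut at S865, F1188. After flipping Y the toolpath is (122.7030,14.6585) → (140.8067,60.2042) → (101.1170,141.6750) → (122.7030,14.6585), returning to the start.

Shape 3 is a regular polygon drawn with `<polygon>`. Its stroke #ff00ff means score at S469, F1741. After flipping Y the toolpath is (122.2053,89.8175) → (142.9596,84.7014) → (144.5074,63.3819) → (124.7096,55.3218) → (110.9261,71.6599) → (122.2053,89.8175), returning to the start.

G21
G90
G00 X73.4277 Y68.9552
M3 S469
G1 X75.4896 Y63.3308 F1741
G1 X79.2193 Y57.9818
G1 X84.6168 Y52.9083
G1 X91.6822 Y48.1102
G1 X100.4155 Y43.5875
G1 X110.8165 Y39.3403
G1 X122.8854 Y35.3685
G1 X136.6222 Y31.6721
M5
G00 X122.7030 Y14.6585
M3 S865
G1 X140.8067 Y60.2042 F1188
G1 X101.1170 Y141.6750
G1 X122.7030 Y14.6585
M5
G00 X122.2053 Y89.8175
M3 S469
G1 X142.9596 Y84.7014 F1741
G1 X144.5074 Y63.3819
G1 X124.7096 Y55.3218
G1 X110.9261 Y71.6599
G1 X122.2053 Y89.8175
M5
G00 X0.0000 Y0.0000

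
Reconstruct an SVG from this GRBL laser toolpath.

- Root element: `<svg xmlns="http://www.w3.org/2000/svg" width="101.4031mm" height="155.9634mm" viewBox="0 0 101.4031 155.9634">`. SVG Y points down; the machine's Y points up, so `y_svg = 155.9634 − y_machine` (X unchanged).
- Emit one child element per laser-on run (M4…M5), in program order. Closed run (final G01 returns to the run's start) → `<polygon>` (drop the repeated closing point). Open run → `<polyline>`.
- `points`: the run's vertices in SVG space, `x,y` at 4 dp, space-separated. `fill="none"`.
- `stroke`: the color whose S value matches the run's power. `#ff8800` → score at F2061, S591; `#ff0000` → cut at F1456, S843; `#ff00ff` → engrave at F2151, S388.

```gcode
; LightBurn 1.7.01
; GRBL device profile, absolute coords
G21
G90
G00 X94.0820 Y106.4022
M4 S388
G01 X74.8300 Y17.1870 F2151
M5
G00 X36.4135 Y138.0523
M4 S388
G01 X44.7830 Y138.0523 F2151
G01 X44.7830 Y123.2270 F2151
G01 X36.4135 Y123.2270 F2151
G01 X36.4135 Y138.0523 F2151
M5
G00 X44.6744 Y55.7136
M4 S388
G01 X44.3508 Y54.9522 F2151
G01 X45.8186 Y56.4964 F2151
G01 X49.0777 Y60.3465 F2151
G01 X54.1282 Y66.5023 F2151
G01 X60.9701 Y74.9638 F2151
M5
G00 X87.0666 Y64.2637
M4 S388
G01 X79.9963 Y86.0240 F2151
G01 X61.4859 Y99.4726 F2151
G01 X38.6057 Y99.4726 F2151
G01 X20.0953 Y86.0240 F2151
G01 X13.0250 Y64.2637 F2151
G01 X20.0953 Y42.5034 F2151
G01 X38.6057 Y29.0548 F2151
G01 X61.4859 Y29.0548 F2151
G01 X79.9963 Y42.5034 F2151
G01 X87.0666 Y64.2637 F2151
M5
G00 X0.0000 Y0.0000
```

Each laser-on run becomes one SVG element. Flip Y back into SVG space with y_svg = 155.9634 − y_machine. Every run uses S388, so all elements get stroke `#ff00ff` (engrave).

Run 1: The run is open, so emit a `<polyline>` with points (Y-flipped): 94.0820,49.5612 74.8300,138.7764.

Run 2: The run returns to its start, so emit a `<polygon>` with points (Y-flipped): 36.4135,17.9111 44.7830,17.9111 44.7830,32.7364 36.4135,32.7364.

Run 3: The run is open, so emit a `<polyline>` with points (Y-flipped): 44.6744,100.2498 44.3508,101.0112 45.8186,99.4670 49.0777,95.6169 54.1282,89.4611 60.9701,80.9996.

Run 4: The run returns to its start, so emit a `<polygon>` with points (Y-flipped): 87.0666,91.6997 79.9963,69.9394 61.4859,56.4908 38.6057,56.4908 20.0953,69.9394 13.0250,91.6997 20.0953,113.4600 38.6057,126.9086 61.4859,126.9086 79.9963,113.4600.

<svg xmlns="http://www.w3.org/2000/svg" width="101.4031mm" height="155.9634mm" viewBox="0 0 101.4031 155.9634">
  <polyline points="94.0820,49.5612 74.8300,138.7764" fill="none" stroke="#ff00ff"/>
  <polygon points="36.4135,17.9111 44.7830,17.9111 44.7830,32.7364 36.4135,32.7364" fill="none" stroke="#ff00ff"/>
  <polyline points="44.6744,100.2498 44.3508,101.0112 45.8186,99.4670 49.0777,95.6169 54.1282,89.4611 60.9701,80.9996" fill="none" stroke="#ff00ff"/>
  <polygon points="87.0666,91.6997 79.9963,69.9394 61.4859,56.4908 38.6057,56.4908 20.0953,69.9394 13.0250,91.6997 20.0953,113.4600 38.6057,126.9086 61.4859,126.9086 79.9963,113.4600" fill="none" stroke="#ff00ff"/>
</svg>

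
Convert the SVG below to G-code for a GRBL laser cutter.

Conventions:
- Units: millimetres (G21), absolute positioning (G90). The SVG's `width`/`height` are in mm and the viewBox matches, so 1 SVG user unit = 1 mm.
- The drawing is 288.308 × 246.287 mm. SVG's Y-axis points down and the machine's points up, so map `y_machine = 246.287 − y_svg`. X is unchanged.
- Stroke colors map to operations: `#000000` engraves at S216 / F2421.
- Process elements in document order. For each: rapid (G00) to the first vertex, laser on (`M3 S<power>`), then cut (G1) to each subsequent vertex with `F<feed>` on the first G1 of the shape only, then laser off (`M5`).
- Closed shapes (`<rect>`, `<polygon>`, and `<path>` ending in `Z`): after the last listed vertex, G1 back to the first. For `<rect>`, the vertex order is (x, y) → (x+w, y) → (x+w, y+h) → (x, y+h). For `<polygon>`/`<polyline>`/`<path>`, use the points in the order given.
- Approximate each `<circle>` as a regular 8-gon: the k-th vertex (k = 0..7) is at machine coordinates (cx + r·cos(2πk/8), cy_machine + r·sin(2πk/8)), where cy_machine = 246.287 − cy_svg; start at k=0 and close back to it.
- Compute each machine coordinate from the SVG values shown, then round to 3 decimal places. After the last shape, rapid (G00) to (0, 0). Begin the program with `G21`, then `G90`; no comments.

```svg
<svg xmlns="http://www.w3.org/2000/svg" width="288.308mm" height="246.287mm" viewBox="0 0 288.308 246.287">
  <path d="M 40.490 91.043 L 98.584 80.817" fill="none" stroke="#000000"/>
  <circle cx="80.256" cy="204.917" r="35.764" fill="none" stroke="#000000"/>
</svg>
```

1 u = 1 mm; y_m = 246.287 − y.

[1] `<path>` line segment, #000000→engrave S216 F2421: (40.490,155.244) → (98.584,165.470)

[2] `<circle>` circle, #000000→engrave S216 F2421: (116.020,41.370) → (105.545,66.659) → (80.256,77.134) → (54.967,66.659) → (44.492,41.370) → (54.967,16.081) → (80.256,5.606) → (105.545,16.081) → (116.020,41.370) (closed)

G21
G90
G00 X40.490 Y155.244
M3 S216
G1 X98.584 Y165.470 F2421
M5
G00 X116.020 Y41.370
M3 S216
G1 X105.545 Y66.659 F2421
G1 X80.256 Y77.134
G1 X54.967 Y66.659
G1 X44.492 Y41.370
G1 X54.967 Y16.081
G1 X80.256 Y5.606
G1 X105.545 Y16.081
G1 X116.020 Y41.370
M5
G00 X0.000 Y0.000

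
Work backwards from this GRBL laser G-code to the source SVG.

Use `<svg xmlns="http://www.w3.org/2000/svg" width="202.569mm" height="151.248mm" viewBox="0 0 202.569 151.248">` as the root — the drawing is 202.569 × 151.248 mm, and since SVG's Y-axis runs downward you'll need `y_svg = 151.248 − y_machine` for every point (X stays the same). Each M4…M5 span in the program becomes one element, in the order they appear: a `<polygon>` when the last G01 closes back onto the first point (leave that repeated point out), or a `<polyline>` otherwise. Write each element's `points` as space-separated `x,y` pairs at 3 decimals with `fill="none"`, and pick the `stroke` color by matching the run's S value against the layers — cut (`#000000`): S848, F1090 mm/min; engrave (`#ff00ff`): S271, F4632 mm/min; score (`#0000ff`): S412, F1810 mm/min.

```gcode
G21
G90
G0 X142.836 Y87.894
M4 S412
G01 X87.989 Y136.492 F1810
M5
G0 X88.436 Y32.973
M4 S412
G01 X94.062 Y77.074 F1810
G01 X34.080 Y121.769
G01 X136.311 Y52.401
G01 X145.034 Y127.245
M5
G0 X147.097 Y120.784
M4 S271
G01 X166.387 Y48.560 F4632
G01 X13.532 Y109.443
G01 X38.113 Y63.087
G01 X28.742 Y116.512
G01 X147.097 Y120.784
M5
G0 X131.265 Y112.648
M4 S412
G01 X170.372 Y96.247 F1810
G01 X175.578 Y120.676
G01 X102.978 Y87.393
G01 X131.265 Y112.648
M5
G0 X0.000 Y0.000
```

Machine Y-up, SVG Y-down with viewBox height 151.248, so y_svg = 151.248 − y_machine; X carries over.

Run 1: power S412 maps to stroke `#0000ff` (score). The run is open, so emit a `<polyline>` with points (Y-flipped): 142.836,63.354 87.989,14.756.

Run 2: S412 ⇒ score layer `#0000ff`. The run is open, so emit a `<polyline>` with points (Y-flipped): 88.436,118.275 94.062,74.174 34.080,29.479 136.311,98.847 145.034,24.003.

Run 3: S271 ⇒ engrave layer `#ff00ff`. The run returns to its start, so emit a `<polygon>` with points (Y-flipped): 147.097,30.464 166.387,102.688 13.532,41.805 38.113,88.161 28.742,34.736.

Run 4: the run's S412 means `#0000ff` (score). The run returns to its start, so emit a `<polygon>` with points (Y-flipped): 131.265,38.600 170.372,55.001 175.578,30.572 102.978,63.855.

<svg xmlns="http://www.w3.org/2000/svg" width="202.569mm" height="151.248mm" viewBox="0 0 202.569 151.248">
  <polyline points="142.836,63.354 87.989,14.756" fill="none" stroke="#0000ff"/>
  <polyline points="88.436,118.275 94.062,74.174 34.080,29.479 136.311,98.847 145.034,24.003" fill="none" stroke="#0000ff"/>
  <polygon points="147.097,30.464 166.387,102.688 13.532,41.805 38.113,88.161 28.742,34.736" fill="none" stroke="#ff00ff"/>
  <polygon points="131.265,38.600 170.372,55.001 175.578,30.572 102.978,63.855" fill="none" stroke="#0000ff"/>
</svg>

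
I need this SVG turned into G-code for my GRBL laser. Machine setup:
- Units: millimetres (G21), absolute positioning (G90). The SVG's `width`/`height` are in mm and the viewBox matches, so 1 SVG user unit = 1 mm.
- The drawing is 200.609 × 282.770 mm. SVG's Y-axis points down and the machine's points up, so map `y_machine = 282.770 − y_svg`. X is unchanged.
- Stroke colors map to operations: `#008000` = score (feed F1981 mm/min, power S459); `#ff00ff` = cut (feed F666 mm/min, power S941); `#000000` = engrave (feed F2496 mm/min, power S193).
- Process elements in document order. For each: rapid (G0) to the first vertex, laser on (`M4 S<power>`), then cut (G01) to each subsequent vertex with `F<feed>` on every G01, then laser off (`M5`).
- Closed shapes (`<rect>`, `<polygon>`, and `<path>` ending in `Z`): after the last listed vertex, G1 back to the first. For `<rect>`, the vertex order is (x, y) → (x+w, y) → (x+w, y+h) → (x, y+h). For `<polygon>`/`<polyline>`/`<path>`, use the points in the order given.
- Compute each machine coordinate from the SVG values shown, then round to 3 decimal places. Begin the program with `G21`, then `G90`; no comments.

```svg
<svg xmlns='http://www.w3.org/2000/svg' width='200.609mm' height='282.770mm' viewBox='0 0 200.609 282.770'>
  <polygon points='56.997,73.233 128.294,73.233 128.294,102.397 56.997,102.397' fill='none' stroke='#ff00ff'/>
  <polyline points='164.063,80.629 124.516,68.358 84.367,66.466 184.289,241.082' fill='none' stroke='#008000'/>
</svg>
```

G21
G90
G0 X56.997 Y209.537
M4 S941
G01 X128.294 Y209.537 F666
G01 X128.294 Y180.373 F666
G01 X56.997 Y180.373 F666
G01 X56.997 Y209.537 F666
M5
G0 X164.063 Y202.141
M4 S459
G01 X124.516 Y214.412 F1981
G01 X84.367 Y216.304 F1981
G01 X184.289 Y41.688 F1981
M5

viewBox `0 0 200.609 282.770` with mm width/height → 1 unit = 1 mm. Flip: y_m = 282.770 − y_svg.

**Shape 1** — `<polygon>` rectangle, stroke `#ff00ff` → cut (S941, F666). Machine vertices: (56.997,209.537) → (128.294,209.537) → (128.294,180.373) → (56.997,180.373) → (56.997,209.537). Closed: final G1 returns to the first vertex.

**Shape 2** — `<polyline>` open polyline, stroke `#008000` → score (S459, F1981). Machine vertices: (164.063,202.141) → (124.516,214.412) → (84.367,216.304) → (184.289,41.688). Open path.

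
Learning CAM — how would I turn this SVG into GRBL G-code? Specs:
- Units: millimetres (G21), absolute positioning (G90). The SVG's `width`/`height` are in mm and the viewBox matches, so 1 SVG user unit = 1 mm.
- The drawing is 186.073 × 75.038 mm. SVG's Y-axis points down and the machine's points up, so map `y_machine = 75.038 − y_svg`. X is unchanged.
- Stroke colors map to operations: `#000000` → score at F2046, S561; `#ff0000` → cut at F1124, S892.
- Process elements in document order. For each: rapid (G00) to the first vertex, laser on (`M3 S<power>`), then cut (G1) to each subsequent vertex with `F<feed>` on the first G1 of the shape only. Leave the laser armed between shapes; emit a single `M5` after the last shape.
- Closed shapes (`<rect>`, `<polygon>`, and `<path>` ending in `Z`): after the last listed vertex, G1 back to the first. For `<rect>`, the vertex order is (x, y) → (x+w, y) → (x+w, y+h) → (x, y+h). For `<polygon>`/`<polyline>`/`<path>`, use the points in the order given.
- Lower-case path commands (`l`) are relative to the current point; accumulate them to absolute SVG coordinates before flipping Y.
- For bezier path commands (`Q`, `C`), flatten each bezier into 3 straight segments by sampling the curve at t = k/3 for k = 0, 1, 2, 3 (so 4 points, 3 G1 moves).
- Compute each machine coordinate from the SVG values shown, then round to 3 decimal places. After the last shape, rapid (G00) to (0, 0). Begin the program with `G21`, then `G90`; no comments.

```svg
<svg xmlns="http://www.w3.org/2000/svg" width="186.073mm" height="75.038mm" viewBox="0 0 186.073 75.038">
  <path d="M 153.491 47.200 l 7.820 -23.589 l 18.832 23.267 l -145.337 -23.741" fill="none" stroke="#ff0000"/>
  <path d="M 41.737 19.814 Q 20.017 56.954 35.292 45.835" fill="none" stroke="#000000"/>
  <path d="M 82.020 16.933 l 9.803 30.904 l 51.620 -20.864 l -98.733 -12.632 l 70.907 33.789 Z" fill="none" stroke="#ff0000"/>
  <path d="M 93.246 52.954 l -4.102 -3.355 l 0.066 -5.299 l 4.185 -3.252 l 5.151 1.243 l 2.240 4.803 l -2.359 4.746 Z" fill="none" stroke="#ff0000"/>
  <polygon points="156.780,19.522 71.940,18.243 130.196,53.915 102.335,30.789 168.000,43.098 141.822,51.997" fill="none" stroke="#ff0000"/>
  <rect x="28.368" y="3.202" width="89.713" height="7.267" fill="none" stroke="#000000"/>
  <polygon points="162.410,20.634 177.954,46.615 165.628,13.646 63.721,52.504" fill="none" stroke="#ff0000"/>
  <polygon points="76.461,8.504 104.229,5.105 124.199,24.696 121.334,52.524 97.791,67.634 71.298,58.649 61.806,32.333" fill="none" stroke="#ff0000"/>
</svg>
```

Since the viewBox matches the mm dimensions, user units are millimetres directly. The only transform is the Y-flip y_m = 75.038 − y_svg.

Shape 1 is a open polyline drawn with `<path>`. Its stroke #ff0000 means cut at S892, F1124. After flipping Y the toolpath is (153.491,27.838) → (161.311,51.427) → (180.143,28.160) → (34.806,51.901).

Shape 2 is a quadratic bezier drawn with `<path>`. Its stroke #000000 means score at S561, F2046. After flipping Y the toolpath is (41.737,55.224) → (31.368,35.826) → (29.219,27.152) → (35.292,29.203).

Shape 3 is a closed polygon drawn with `<path>`. Its stroke #ff0000 means cut at S892, F1124. After flipping Y the toolpath is (82.020,58.105) → (91.823,27.201) → (143.443,48.065) → (44.710,60.697) → (115.617,26.908) → (82.020,58.105), returning to the start.

Shape 4 is a regular polygon drawn with `<path>`. Its stroke #ff0000 means cut at S892, F1124. After flipping Y the toolpath is (93.246,22.084) → (89.144,25.439) → (89.210,30.738) → (93.395,33.990) → (98.546,32.747) → (100.786,27.944) → (98.427,23.198) → (93.246,22.084), returning to the start.

Shape 5 is a closed polygon drawn with `<polygon>`. Its stroke #ff0000 means cut at S892, F1124. After flipping Y the toolpath is (156.780,55.516) → (71.940,56.795) → (130.196,21.123) → (102.335,44.249) → (168.000,31.940) → (141.822,23.041) → (156.780,55.516), returning to the start.

Shape 6 is a rectangle drawn with `<rect>`. Its stroke #000000 means score at S561, F2046. After flipping Y the toolpath is (28.368,71.836) → (118.081,71.836) → (118.081,64.569) → (28.368,64.569) → (28.368,71.836), returning to the start.

Shape 7 is a closed polygon drawn with `<polygon>`. Its stroke #ff0000 means cut at S892, F1124. After flipping Y the toolpath is (162.410,54.404) → (177.954,28.423) → (165.628,61.392) → (63.721,22.534) → (162.410,54.404), returning to the start.

Shape 8 is a regular polygon drawn with `<polygon>`. Its stroke #ff0000 means cut at S892, F1124. After flipping Y the toolpath is (76.461,66.534) → (104.229,69.933) → (124.199,50.342) → (121.334,22.514) → (97.791,7.404) → (71.298,16.389) → (61.806,42.705) → (76.461,66.534), returning to the start.

G21
G90
G00 X153.491 Y27.838
M3 S892
G1 X161.311 Y51.427 F1124
G1 X180.143 Y28.160
G1 X34.806 Y51.901
G00 X41.737 Y55.224
M3 S561
G1 X31.368 Y35.826 F2046
G1 X29.219 Y27.152
G1 X35.292 Y29.203
G00 X82.020 Y58.105
M3 S892
G1 X91.823 Y27.201 F1124
G1 X143.443 Y48.065
G1 X44.710 Y60.697
G1 X115.617 Y26.908
G1 X82.020 Y58.105
G00 X93.246 Y22.084
M3 S892
G1 X89.144 Y25.439 F1124
G1 X89.210 Y30.738
G1 X93.395 Y33.990
G1 X98.546 Y32.747
G1 X100.786 Y27.944
G1 X98.427 Y23.198
G1 X93.246 Y22.084
G00 X156.780 Y55.516
M3 S892
G1 X71.940 Y56.795 F1124
G1 X130.196 Y21.123
G1 X102.335 Y44.249
G1 X168.000 Y31.940
G1 X141.822 Y23.041
G1 X156.780 Y55.516
G00 X28.368 Y71.836
M3 S561
G1 X118.081 Y71.836 F2046
G1 X118.081 Y64.569
G1 X28.368 Y64.569
G1 X28.368 Y71.836
G00 X162.410 Y54.404
M3 S892
G1 X177.954 Y28.423 F1124
G1 X165.628 Y61.392
G1 X63.721 Y22.534
G1 X162.410 Y54.404
G00 X76.461 Y66.534
M3 S892
G1 X104.229 Y69.933 F1124
G1 X124.199 Y50.342
G1 X121.334 Y22.514
G1 X97.791 Y7.404
G1 X71.298 Y16.389
G1 X61.806 Y42.705
G1 X76.461 Y66.534
M5
G00 X0.000 Y0.000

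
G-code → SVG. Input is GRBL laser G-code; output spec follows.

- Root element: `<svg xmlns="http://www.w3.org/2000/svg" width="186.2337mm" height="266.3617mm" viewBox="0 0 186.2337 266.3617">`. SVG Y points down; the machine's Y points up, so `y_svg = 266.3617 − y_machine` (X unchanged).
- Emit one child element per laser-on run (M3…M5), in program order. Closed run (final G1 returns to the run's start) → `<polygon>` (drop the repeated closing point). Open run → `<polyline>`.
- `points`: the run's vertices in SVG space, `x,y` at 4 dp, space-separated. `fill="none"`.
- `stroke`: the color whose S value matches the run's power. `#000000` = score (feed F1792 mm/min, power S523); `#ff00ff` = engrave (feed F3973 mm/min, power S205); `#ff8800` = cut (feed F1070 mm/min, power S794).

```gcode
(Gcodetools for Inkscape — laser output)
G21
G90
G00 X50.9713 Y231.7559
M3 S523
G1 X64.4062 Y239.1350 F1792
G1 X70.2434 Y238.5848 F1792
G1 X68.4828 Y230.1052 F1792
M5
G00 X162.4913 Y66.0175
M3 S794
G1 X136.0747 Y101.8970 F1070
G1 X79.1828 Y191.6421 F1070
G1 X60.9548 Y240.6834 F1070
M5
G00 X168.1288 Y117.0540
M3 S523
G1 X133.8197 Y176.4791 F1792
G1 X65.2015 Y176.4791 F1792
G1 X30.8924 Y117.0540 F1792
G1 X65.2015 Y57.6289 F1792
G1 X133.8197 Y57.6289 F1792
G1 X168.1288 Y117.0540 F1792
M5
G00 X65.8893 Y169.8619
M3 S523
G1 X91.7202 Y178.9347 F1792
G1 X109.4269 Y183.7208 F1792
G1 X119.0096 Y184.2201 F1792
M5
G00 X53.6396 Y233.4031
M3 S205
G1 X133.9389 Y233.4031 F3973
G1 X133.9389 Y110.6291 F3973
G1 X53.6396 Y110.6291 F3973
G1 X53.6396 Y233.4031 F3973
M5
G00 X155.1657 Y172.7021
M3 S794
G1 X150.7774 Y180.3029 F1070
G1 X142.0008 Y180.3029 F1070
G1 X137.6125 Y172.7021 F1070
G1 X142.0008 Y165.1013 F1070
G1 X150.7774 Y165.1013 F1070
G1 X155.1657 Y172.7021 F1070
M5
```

<svg xmlns="http://www.w3.org/2000/svg" width="186.2337mm" height="266.3617mm" viewBox="0 0 186.2337 266.3617">
  <polyline points="50.9713,34.6058 64.4062,27.2267 70.2434,27.7769 68.4828,36.2565" fill="none" stroke="#000000"/>
  <polyline points="162.4913,200.3442 136.0747,164.4647 79.1828,74.7196 60.9548,25.6783" fill="none" stroke="#ff8800"/>
  <polygon points="168.1288,149.3077 133.8197,89.8826 65.2015,89.8826 30.8924,149.3077 65.2015,208.7328 133.8197,208.7328" fill="none" stroke="#000000"/>
  <polyline points="65.8893,96.4998 91.7202,87.4270 109.4269,82.6409 119.0096,82.1416" fill="none" stroke="#000000"/>
  <polygon points="53.6396,32.9586 133.9389,32.9586 133.9389,155.7326 53.6396,155.7326" fill="none" stroke="#ff00ff"/>
  <polygon points="155.1657,93.6596 150.7774,86.0588 142.0008,86.0588 137.6125,93.6596 142.0008,101.2604 150.7774,101.2604" fill="none" stroke="#ff8800"/>
</svg>

y_svg = 266.3617 − y_m.

[1] S523→`#000000` (score); open run; points: 50.9713,34.6058 64.4062,27.2267 70.2434,27.7769 68.4828,36.2565

[2] S794→`#ff8800` (cut); open run; points: 162.4913,200.3442 136.0747,164.4647 79.1828,74.7196 60.9548,25.6783

[3] S523→`#000000` (score); closed run; points: 168.1288,149.3077 133.8197,89.8826 65.2015,89.8826 30.8924,149.3077 65.2015,208.7328 133.8197,208.7328

[4] S523→`#000000` (score); open run; points: 65.8893,96.4998 91.7202,87.4270 109.4269,82.6409 119.0096,82.1416

[5] S205→`#ff00ff` (engrave); closed run; points: 53.6396,32.9586 133.9389,32.9586 133.9389,155.7326 53.6396,155.7326

[6] S794→`#ff8800` (cut); closed run; points: 155.1657,93.6596 150.7774,86.0588 142.0008,86.0588 137.6125,93.6596 142.0008,101.2604 150.7774,101.2604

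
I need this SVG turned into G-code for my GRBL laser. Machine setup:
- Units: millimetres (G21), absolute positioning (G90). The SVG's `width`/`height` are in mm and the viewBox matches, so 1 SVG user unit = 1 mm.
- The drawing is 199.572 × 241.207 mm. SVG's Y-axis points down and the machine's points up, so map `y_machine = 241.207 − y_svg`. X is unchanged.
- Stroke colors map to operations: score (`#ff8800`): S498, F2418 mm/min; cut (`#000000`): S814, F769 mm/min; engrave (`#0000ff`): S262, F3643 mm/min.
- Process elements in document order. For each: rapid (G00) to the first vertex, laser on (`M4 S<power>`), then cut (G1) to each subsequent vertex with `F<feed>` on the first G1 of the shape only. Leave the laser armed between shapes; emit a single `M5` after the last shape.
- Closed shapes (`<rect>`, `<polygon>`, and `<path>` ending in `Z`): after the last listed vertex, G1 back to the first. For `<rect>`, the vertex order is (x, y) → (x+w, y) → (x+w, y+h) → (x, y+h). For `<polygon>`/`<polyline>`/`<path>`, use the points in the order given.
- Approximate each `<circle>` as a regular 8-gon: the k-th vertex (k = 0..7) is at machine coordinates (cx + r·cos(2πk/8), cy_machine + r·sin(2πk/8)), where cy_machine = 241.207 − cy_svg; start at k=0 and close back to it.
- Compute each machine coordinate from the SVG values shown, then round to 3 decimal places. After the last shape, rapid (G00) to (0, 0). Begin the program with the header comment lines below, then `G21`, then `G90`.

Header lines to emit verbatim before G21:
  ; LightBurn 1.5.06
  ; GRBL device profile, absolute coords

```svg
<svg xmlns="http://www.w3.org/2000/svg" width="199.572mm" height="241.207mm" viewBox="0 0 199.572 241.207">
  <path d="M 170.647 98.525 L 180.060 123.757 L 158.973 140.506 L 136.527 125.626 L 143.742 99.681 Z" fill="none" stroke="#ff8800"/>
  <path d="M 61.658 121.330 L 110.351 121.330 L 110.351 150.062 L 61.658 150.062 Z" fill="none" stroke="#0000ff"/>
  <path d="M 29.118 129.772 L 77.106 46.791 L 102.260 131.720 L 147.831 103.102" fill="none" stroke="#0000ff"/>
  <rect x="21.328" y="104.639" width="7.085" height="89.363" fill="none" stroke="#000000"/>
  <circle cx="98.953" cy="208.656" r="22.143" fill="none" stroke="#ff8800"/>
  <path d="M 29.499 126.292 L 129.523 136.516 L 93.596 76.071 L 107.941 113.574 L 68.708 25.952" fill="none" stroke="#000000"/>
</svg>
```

viewBox `0 0 199.572 241.207` with mm width/height → 1 unit = 1 mm. Flip: y_m = 241.207 − y_svg.

**Shape 1** — `<path>` regular polygon, stroke `#ff8800` → score (S498, F2418). Machine vertices: (170.647,142.682) → (180.060,117.450) → (158.973,100.701) → (136.527,115.581) → (143.742,141.526) → (170.647,142.682). Closed: final G1 returns to the first vertex.

**Shape 2** — `<path>` rectangle, stroke `#0000ff` → engrave (S262, F3643). Machine vertices: (61.658,119.877) → (110.351,119.877) → (110.351,91.145) → (61.658,91.145) → (61.658,119.877). Closed: final G1 returns to the first vertex.

**Shape 3** — `<path>` open polyline, stroke `#0000ff` → engrave (S262, F3643). Machine vertices: (29.118,111.435) → (77.106,194.416) → (102.260,109.487) → (147.831,138.105). Open path.

**Shape 4** — `<rect>` rectangle, stroke `#000000` → cut (S814, F769). Machine vertices: (21.328,136.568) → (28.413,136.568) → (28.413,47.205) → (21.328,47.205) → (21.328,136.568). Closed: final G1 returns to the first vertex.

**Shape 5** — `<circle>` circle, stroke `#ff8800` → score (S498, F2418). Machine vertices: (121.096,32.551) → (114.610,48.208) → (98.953,54.694) → (83.296,48.208) → (76.810,32.551) → (83.296,16.894) → (98.953,10.408) → (114.610,16.894) → (121.096,32.551). Closed: final G1 returns to the first vertex.

**Shape 6** — `<path>` open polyline, stroke `#000000` → cut (S814, F769). Machine vertices: (29.499,114.915) → (129.523,104.691) → (93.596,165.136) → (107.941,127.633) → (68.708,215.255). Open path.

; LightBurn 1.5.06
; GRBL device profile, absolute coords
G21
G90
G00 X170.647 Y142.682
M4 S498
G1 X180.060 Y117.450 F2418
G1 X158.973 Y100.701
G1 X136.527 Y115.581
G1 X143.742 Y141.526
G1 X170.647 Y142.682
G00 X61.658 Y119.877
M4 S262
G1 X110.351 Y119.877 F3643
G1 X110.351 Y91.145
G1 X61.658 Y91.145
G1 X61.658 Y119.877
G00 X29.118 Y111.435
M4 S262
G1 X77.106 Y194.416 F3643
G1 X102.260 Y109.487
G1 X147.831 Y138.105
G00 X21.328 Y136.568
M4 S814
G1 X28.413 Y136.568 F769
G1 X28.413 Y47.205
G1 X21.328 Y47.205
G1 X21.328 Y136.568
G00 X121.096 Y32.551
M4 S498
G1 X114.610 Y48.208 F2418
G1 X98.953 Y54.694
G1 X83.296 Y48.208
G1 X76.810 Y32.551
G1 X83.296 Y16.894
G1 X98.953 Y10.408
G1 X114.610 Y16.894
G1 X121.096 Y32.551
G00 X29.499 Y114.915
M4 S814
G1 X129.523 Y104.691 F769
G1 X93.596 Y165.136
G1 X107.941 Y127.633
G1 X68.708 Y215.255
M5
G00 X0.000 Y0.000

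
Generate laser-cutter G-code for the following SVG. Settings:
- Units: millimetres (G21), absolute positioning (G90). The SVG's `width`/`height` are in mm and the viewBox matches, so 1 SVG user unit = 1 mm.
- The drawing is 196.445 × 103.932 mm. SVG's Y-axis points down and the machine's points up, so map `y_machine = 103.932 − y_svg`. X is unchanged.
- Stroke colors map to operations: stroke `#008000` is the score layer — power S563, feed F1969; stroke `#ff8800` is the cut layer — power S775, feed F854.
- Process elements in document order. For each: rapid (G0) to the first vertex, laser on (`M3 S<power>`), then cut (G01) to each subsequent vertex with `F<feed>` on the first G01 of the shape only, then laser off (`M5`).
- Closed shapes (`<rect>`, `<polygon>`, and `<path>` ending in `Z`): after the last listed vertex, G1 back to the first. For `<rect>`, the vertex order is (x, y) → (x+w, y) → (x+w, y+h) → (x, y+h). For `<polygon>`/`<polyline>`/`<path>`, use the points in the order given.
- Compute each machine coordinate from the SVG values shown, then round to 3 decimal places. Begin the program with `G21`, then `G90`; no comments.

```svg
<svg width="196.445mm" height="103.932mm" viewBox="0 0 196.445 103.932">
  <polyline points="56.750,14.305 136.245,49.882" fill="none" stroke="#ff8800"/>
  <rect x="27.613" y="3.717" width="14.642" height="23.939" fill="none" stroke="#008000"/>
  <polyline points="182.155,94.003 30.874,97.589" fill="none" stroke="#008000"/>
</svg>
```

viewBox `0 0 196.445 103.932` with mm width/height → 1 unit = 1 mm. Flip: y_m = 103.932 − y_svg.

**Shape 1** — `<polyline>` line segment, stroke `#ff8800` → cut (S775, F854). Machine vertices: (56.750,89.627) → (136.245,54.050). Open path.

**Shape 2** — `<rect>` rectangle, stroke `#008000` → score (S563, F1969). Machine vertices: (27.613,100.215) → (42.255,100.215) → (42.255,76.276) → (27.613,76.276) → (27.613,100.215). Closed: final G1 returns to the first vertex.

**Shape 3** — `<polyline>` line segment, stroke `#008000` → score (S563, F1969). Machine vertices: (182.155,9.929) → (30.874,6.343). Open path.

G21
G90
G0 X56.750 Y89.627
M3 S775
G01 X136.245 Y54.050 F854
M5
G0 X27.613 Y100.215
M3 S563
G01 X42.255 Y100.215 F1969
G01 X42.255 Y76.276
G01 X27.613 Y76.276
G01 X27.613 Y100.215
M5
G0 X182.155 Y9.929
M3 S563
G01 X30.874 Y6.343 F1969
M5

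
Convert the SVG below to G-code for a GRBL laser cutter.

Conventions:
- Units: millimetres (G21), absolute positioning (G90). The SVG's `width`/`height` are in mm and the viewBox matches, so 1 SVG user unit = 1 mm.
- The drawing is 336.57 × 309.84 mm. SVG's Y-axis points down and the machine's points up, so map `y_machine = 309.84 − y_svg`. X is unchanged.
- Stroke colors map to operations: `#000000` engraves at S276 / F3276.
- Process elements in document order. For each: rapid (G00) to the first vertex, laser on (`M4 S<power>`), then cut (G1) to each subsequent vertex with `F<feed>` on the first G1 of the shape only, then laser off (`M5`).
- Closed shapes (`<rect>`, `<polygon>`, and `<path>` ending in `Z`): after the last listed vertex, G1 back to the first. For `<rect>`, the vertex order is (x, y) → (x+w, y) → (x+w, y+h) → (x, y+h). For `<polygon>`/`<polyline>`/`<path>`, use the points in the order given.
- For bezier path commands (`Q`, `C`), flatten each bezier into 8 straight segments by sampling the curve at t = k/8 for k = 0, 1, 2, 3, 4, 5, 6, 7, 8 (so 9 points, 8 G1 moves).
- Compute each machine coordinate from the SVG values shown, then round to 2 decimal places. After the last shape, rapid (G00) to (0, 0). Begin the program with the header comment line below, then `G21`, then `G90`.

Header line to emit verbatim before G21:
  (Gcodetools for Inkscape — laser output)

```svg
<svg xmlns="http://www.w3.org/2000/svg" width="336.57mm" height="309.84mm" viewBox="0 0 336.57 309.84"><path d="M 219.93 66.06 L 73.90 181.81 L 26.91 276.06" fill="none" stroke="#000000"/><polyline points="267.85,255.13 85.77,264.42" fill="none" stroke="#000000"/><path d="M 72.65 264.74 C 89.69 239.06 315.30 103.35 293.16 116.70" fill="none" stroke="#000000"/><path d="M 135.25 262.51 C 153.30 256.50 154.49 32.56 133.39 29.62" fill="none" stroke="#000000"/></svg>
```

viewBox `0 0 336.57 309.84` with mm width/height → 1 unit = 1 mm. Flip: y_m = 309.84 − y_svg.

**Shape 1** — `<path>` open polyline, stroke `#000000` → engrave (S276, F3276). Machine vertices: (219.93,243.78) → (73.90,128.03) → (26.91,33.78). Open path.

**Shape 2** — `<polyline>` line segment, stroke `#000000` → engrave (S276, F3276). Machine vertices: (267.85,54.71) → (85.77,45.42). Open path.

**Shape 3** — `<path>` cubic bezier, stroke `#000000` → engrave (S276, F3276). Control points (SVG): P0=(72.65,264.74), P1=(89.69,239.06), P2=(315.30,103.35), P3=(293.16,116.70); sampled at t=k/8. Machine vertices: (72.65,45.10) → (87.93,59.38) → (117.41,80.94) → (155.75,106.75) → (197.60,133.76) → (237.61,158.94) → (270.44,179.25) → (290.74,191.67) → (293.16,193.14). Open path.

**Shape 4** — `<path>` cubic bezier, stroke `#000000` → engrave (S276, F3276). Control points (SVG): P0=(135.25,262.51), P1=(153.30,256.50), P2=(154.49,32.56), P3=(133.39,29.62); sampled at t=k/8. Machine vertices: (135.25,47.33) → (141.22,58.94) → (145.54,85.84) → (148.16,122.88) → (149.00,164.93) → (148.01,206.82) → (145.12,243.44) → (140.27,269.62) → (133.39,280.22). Open path.

(Gcodetools for Inkscape — laser output)
G21
G90
G00 X219.93 Y243.78
M4 S276
G1 X73.90 Y128.03 F3276
G1 X26.91 Y33.78
M5
G00 X267.85 Y54.71
M4 S276
G1 X85.77 Y45.42 F3276
M5
G00 X72.65 Y45.10
M4 S276
G1 X87.93 Y59.38 F3276
G1 X117.41 Y80.94
G1 X155.75 Y106.75
G1 X197.60 Y133.76
G1 X237.61 Y158.94
G1 X270.44 Y179.25
G1 X290.74 Y191.67
G1 X293.16 Y193.14
M5
G00 X135.25 Y47.33
M4 S276
G1 X141.22 Y58.94 F3276
G1 X145.54 Y85.84
G1 X148.16 Y122.88
G1 X149.00 Y164.93
G1 X148.01 Y206.82
G1 X145.12 Y243.44
G1 X140.27 Y269.62
G1 X133.39 Y280.22
M5
G00 X0.00 Y0.00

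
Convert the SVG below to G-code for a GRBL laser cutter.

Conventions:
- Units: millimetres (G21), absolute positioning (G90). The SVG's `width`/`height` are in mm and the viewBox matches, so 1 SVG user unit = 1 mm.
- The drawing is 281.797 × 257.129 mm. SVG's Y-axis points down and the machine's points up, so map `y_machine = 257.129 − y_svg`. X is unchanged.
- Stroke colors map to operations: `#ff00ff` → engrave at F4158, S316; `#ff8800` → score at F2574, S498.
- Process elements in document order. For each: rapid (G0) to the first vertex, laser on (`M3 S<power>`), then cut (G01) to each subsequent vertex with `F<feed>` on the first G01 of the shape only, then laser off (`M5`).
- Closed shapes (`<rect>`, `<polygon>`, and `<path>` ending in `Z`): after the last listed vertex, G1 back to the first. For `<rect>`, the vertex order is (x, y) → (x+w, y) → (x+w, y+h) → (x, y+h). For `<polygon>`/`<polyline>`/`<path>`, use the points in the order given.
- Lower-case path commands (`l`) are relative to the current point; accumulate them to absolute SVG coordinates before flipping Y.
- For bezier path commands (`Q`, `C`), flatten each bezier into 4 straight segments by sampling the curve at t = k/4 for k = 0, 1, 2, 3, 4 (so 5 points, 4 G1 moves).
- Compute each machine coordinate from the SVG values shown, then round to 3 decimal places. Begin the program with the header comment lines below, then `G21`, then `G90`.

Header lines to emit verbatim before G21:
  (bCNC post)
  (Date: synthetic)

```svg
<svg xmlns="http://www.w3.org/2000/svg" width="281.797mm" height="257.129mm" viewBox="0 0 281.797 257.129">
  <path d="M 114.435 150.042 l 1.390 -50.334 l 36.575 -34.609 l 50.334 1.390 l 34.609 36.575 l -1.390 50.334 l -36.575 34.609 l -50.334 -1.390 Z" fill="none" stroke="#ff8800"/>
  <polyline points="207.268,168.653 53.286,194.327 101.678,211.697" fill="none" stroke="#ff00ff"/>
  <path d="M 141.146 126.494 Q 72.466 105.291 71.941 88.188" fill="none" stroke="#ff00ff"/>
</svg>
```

(bCNC post)
(Date: synthetic)
G21
G90
G0 X114.435 Y107.087
M3 S498
G01 X115.825 Y157.421 F2574
G01 X152.400 Y192.030
G01 X202.734 Y190.640
G01 X237.343 Y154.065
G01 X235.953 Y103.731
G01 X199.378 Y69.122
G01 X149.044 Y70.512
G01 X114.435 Y107.087
M5
G0 X207.268 Y88.476
M3 S316
G01 X53.286 Y62.802 F4158
G01 X101.678 Y45.432
M5
G0 X141.146 Y130.635
M3 S316
G01 X111.066 Y140.980 F4158
G01 X89.505 Y150.813
G01 X76.463 Y160.133
G01 X71.941 Y168.941
M5

1 u = 1 mm; y_m = 257.129 − y.

[1] `<path>` regular polygon, #ff8800→score S498 F2574: (114.435,107.087) → (115.825,157.421) → (152.400,192.030) → (202.734,190.640) → (237.343,154.065) → (235.953,103.731) → (199.378,69.122) → (149.044,70.512) → (114.435,107.087) (closed)

[2] `<polyline>` open polyline, #ff00ff→engrave S316 F4158: (207.268,88.476) → (53.286,62.802) → (101.678,45.432)

[3] `<path>` quadratic bezier, #ff00ff→engrave S316 F4158: (141.146,130.635) → (111.066,140.980) → (89.505,150.813) → (76.463,160.133) → (71.941,168.941)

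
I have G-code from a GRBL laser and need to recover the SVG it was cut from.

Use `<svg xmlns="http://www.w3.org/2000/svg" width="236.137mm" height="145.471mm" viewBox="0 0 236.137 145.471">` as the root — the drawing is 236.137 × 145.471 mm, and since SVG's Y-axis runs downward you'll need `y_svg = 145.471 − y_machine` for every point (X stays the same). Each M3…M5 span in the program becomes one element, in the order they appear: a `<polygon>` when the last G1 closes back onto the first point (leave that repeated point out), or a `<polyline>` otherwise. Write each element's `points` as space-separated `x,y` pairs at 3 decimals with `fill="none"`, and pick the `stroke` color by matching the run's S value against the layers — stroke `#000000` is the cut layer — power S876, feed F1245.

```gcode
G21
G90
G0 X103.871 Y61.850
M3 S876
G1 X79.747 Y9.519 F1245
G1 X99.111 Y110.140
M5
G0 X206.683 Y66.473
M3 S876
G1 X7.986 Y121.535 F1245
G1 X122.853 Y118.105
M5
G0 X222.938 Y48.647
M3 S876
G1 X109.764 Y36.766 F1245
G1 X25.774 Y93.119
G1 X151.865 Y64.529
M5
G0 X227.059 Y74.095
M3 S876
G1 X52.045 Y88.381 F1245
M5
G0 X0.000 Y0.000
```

y_svg = 145.471 − y_m. Every run uses S876, so all elements get stroke `#000000` (cut).

[1] open run; points: 103.871,83.621 79.747,135.952 99.111,35.331

[2] open run; points: 206.683,78.998 7.986,23.936 122.853,27.366

[3] open run; points: 222.938,96.824 109.764,108.705 25.774,52.352 151.865,80.942

[4] open run; points: 227.059,71.376 52.045,57.090

<svg xmlns="http://www.w3.org/2000/svg" width="236.137mm" height="145.471mm" viewBox="0 0 236.137 145.471">
  <polyline points="103.871,83.621 79.747,135.952 99.111,35.331" fill="none" stroke="#000000"/>
  <polyline points="206.683,78.998 7.986,23.936 122.853,27.366" fill="none" stroke="#000000"/>
  <polyline points="222.938,96.824 109.764,108.705 25.774,52.352 151.865,80.942" fill="none" stroke="#000000"/>
  <polyline points="227.059,71.376 52.045,57.090" fill="none" stroke="#000000"/>
</svg>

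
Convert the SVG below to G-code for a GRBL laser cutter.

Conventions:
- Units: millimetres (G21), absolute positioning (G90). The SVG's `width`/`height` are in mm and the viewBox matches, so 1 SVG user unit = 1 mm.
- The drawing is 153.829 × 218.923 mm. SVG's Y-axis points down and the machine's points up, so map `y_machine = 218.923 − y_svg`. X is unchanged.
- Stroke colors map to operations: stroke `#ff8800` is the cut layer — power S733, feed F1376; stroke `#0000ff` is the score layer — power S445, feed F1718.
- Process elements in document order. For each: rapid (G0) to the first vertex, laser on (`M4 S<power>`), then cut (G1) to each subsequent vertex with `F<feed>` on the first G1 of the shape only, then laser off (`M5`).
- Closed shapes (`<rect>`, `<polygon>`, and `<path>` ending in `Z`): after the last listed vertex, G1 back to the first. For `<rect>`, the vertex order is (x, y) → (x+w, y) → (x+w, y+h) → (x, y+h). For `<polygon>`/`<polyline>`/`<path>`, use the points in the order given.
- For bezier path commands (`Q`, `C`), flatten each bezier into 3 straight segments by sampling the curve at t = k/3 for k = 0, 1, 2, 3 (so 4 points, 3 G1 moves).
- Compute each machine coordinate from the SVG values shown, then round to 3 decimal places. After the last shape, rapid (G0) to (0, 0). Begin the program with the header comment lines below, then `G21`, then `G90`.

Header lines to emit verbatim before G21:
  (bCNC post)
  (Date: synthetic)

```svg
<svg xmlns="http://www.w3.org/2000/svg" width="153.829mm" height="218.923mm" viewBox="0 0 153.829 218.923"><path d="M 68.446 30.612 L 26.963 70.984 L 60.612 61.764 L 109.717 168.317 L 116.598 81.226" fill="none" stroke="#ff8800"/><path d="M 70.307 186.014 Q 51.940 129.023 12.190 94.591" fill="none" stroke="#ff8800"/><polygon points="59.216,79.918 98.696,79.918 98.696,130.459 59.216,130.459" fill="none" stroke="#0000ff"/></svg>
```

viewBox `0 0 153.829 218.923` with mm width/height → 1 unit = 1 mm. Flip: y_m = 218.923 − y_svg.

**Shape 1** — `<path>` open polyline, stroke `#ff8800` → cut (S733, F1376). Machine vertices: (68.446,188.311) → (26.963,147.939) → (60.612,157.159) → (109.717,50.606) → (116.598,137.697). Open path.

**Shape 2** — `<path>` quadratic bezier, stroke `#ff8800` → cut (S733, F1376). Control points (SVG): P0=(70.307,186.014), P1=(51.940,129.023), P2=(12.190,94.591); sampled at t=k/3. Machine vertices: (70.307,32.909) → (55.686,68.396) → (36.314,98.871) → (12.190,124.332). Open path.

**Shape 3** — `<polygon>` rectangle, stroke `#0000ff` → score (S445, F1718). Machine vertices: (59.216,139.005) → (98.696,139.005) → (98.696,88.464) → (59.216,88.464) → (59.216,139.005). Closed: final G1 returns to the first vertex.

(bCNC post)
(Date: synthetic)
G21
G90
G0 X68.446 Y188.311
M4 S733
G1 X26.963 Y147.939 F1376
G1 X60.612 Y157.159
G1 X109.717 Y50.606
G1 X116.598 Y137.697
M5
G0 X70.307 Y32.909
M4 S733
G1 X55.686 Y68.396 F1376
G1 X36.314 Y98.871
G1 X12.190 Y124.332
M5
G0 X59.216 Y139.005
M4 S445
G1 X98.696 Y139.005 F1718
G1 X98.696 Y88.464
G1 X59.216 Y88.464
G1 X59.216 Y139.005
M5
G0 X0.000 Y0.000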